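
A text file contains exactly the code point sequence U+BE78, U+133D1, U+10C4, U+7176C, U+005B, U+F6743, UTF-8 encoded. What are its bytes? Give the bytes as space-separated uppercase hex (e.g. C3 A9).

EB B9 B8 F0 93 8F 91 E1 83 84 F1 B1 9D AC 5B F3 B6 9D 83

U+BE78: 3-byte form → EB B9 B8.
U+133D1: 4-byte form → F0 93 8F 91.
U+10C4: 3-byte form → E1 83 84.
U+7176C: 4-byte form → F1 B1 9D AC.
U+005B: 1-byte form → 5B.
U+F6743: 4-byte form → F3 B6 9D 83.
Concatenated (19 bytes): EB B9 B8 F0 93 8F 91 E1 83 84 F1 B1 9D AC 5B F3 B6 9D 83.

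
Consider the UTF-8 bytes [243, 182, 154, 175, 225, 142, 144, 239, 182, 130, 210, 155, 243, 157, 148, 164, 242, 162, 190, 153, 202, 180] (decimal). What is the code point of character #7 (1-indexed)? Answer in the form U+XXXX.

U+02B4

Offset 0: leading byte 0xF3 = 11110011 → 4-byte char #1 = F3 B6 9A AF.
Offset 4: leading byte 0xE1 = 11100001 → 3-byte char #2 = E1 8E 90.
Offset 7: leading byte 0xEF = 11101111 → 3-byte char #3 = EF B6 82.
Offset 10: leading byte 0xD2 = 11010010 → 2-byte char #4 = D2 9B.
Offset 12: leading byte 0xF3 = 11110011 → 4-byte char #5 = F3 9D 94 A4.
Offset 16: leading byte 0xF2 = 11110010 → 4-byte char #6 = F2 A2 BE 99.
Offset 20: leading byte 0xCA = 11001010 → 2-byte char #7 = CA B4.
Leading byte 0xCA = 11001010 matches 110xxxxx → 2-byte sequence.
Byte 1: 0xCA = 11001010, payload 01010 (5 bits).
Byte 2: 0xB4 = 10110100 (10xxxxxx ✓), payload 110100.
Concatenate: 01010110100 = 0x2B4 (11 bits → U+02B4).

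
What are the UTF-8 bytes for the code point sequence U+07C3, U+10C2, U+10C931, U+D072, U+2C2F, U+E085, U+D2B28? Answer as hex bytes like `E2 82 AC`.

DF 83 E1 83 82 F4 8C A4 B1 ED 81 B2 E2 B0 AF EE 82 85 F3 92 AC A8

U+07C3: 2-byte form → DF 83.
U+10C2: 3-byte form → E1 83 82.
U+10C931: 4-byte form → F4 8C A4 B1.
U+D072: 3-byte form → ED 81 B2.
U+2C2F: 3-byte form → E2 B0 AF.
U+E085: 3-byte form → EE 82 85.
U+D2B28: 4-byte form → F3 92 AC A8.
Concatenated (22 bytes): DF 83 E1 83 82 F4 8C A4 B1 ED 81 B2 E2 B0 AF EE 82 85 F3 92 AC A8.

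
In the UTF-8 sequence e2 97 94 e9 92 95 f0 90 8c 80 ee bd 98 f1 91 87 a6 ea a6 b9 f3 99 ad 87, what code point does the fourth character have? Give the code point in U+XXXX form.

U+EF58

Offset 0: leading byte 0xE2 = 11100010 → 3-byte char #1 = E2 97 94.
Offset 3: leading byte 0xE9 = 11101001 → 3-byte char #2 = E9 92 95.
Offset 6: leading byte 0xF0 = 11110000 → 4-byte char #3 = F0 90 8C 80.
Offset 10: leading byte 0xEE = 11101110 → 3-byte char #4 = EE BD 98.
Leading byte 0xEE = 11101110 matches 1110xxxx → 3-byte sequence.
Byte 1: 0xEE = 11101110, payload 1110 (4 bits).
Byte 2: 0xBD = 10111101 (10xxxxxx ✓), payload 111101.
Byte 3: 0x98 = 10011000 (10xxxxxx ✓), payload 011000.
Concatenate: 1110111101011000 = 0xEF58 (16 bits → U+EF58).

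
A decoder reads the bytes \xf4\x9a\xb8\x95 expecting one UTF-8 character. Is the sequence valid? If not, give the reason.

invalid (encodes a value above U+10FFFF)

Leading byte 0xF4 = 11110100 → 4-byte form.
Payload = 0x11AE15, which exceeds U+10FFFF, the maximum Unicode code point. (Leading bytes F5–FF, or F4 followed by ≥ 0x90, are invalid.)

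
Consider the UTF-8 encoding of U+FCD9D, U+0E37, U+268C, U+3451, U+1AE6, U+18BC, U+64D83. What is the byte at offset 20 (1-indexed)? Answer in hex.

0xF1

1-indexed offset 20 is 0-indexed offset 19.
U+FCD9D → 4-byte form F3 BC B6 9D at offsets 0–3.
U+0E37 → 3-byte form E0 B8 B7 at offsets 4–6.
U+268C → 3-byte form E2 9A 8C at offsets 7–9.
U+3451 → 3-byte form E3 91 91 at offsets 10–12.
U+1AE6 → 3-byte form E1 AB A6 at offsets 13–15.
U+18BC → 3-byte form E1 A2 BC at offsets 16–18.
U+64D83 → 4-byte form F1 A4 B6 83 at offsets 19–22.
Offset 19 falls in char 7's range; it's byte 1 of F1 A4 B6 83 = 0xF1.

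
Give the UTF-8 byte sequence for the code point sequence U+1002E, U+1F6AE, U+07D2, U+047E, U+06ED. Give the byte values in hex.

U+1002E: 4-byte form → F0 90 80 AE.
U+1F6AE: 4-byte form → F0 9F 9A AE.
U+07D2: 2-byte form → DF 92.
U+047E: 2-byte form → D1 BE.
U+06ED: 2-byte form → DB AD.
Concatenated (14 bytes): F0 90 80 AE F0 9F 9A AE DF 92 D1 BE DB AD.

F0 90 80 AE F0 9F 9A AE DF 92 D1 BE DB AD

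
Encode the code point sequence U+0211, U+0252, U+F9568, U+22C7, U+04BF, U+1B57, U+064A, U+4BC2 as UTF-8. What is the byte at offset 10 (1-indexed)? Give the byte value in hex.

0x8B

1-indexed offset 10 is 0-indexed offset 9.
U+0211 → 2-byte form C8 91 at offsets 0–1.
U+0252 → 2-byte form C9 92 at offsets 2–3.
U+F9568 → 4-byte form F3 B9 95 A8 at offsets 4–7.
U+22C7 → 3-byte form E2 8B 87 at offsets 8–10.
Offset 9 falls in char 4's range; it's byte 2 of E2 8B 87 = 0x8B.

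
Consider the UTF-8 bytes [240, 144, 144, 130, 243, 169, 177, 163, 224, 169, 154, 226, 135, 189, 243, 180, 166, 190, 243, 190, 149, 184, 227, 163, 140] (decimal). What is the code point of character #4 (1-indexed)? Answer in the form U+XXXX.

Offset 0: leading byte 0xF0 = 11110000 → 4-byte char #1 = F0 90 90 82.
Offset 4: leading byte 0xF3 = 11110011 → 4-byte char #2 = F3 A9 B1 A3.
Offset 8: leading byte 0xE0 = 11100000 → 3-byte char #3 = E0 A9 9A.
Offset 11: leading byte 0xE2 = 11100010 → 3-byte char #4 = E2 87 BD.
Leading byte 0xE2 = 11100010 matches 1110xxxx → 3-byte sequence.
Byte 1: 0xE2 = 11100010, payload 0010 (4 bits).
Byte 2: 0x87 = 10000111 (10xxxxxx ✓), payload 000111.
Byte 3: 0xBD = 10111101 (10xxxxxx ✓), payload 111101.
Concatenate: 0010000111111101 = 0x21FD (16 bits → U+21FD).

U+21FD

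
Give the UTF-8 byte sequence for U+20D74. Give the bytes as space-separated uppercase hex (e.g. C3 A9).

F0 A0 B5 B4

U+20D74 = 0x20D74 = 134516 decimal. In range U+10000–U+10FFFF → 4-byte form: 11110xxx 10xxxxxx 10xxxxxx 10xxxxxx.
Binary (21 bits): 000100000110101110100.
Split 3+6+6+6: 000 | 100000 | 110101 | 110100.
Byte 1: 11110000 = 0xF0.
Byte 2: 10100000 = 0xA0.
Byte 3: 10110101 = 0xB5.
Byte 4: 10110100 = 0xB4.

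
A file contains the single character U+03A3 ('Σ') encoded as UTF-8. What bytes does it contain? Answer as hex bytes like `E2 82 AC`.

CE A3

U+03A3 = 0x3A3 = 931 decimal. In range U+0080–U+07FF → 2-byte form: 110xxxxx 10xxxxxx.
Binary (11 bits): 01110100011.
Split 5+6: 01110 | 100011.
Byte 1: 11001110 = 0xCE.
Byte 2: 10100011 = 0xA3.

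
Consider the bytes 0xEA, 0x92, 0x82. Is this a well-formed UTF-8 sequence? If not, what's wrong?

valid

Leading byte 0xEA = 11101010 → 3-byte form.
Continuation bytes 0x92=10010010, 0x82=10000010 all match 10xxxxxx.
Decoded value 0xA482 is ≥ 0x800 (shortest form) and not a surrogate.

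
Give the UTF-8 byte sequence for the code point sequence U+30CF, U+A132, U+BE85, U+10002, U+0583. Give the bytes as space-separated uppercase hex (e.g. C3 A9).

E3 83 8F EA 84 B2 EB BA 85 F0 90 80 82 D6 83

U+30CF: 3-byte form → E3 83 8F.
U+A132: 3-byte form → EA 84 B2.
U+BE85: 3-byte form → EB BA 85.
U+10002: 4-byte form → F0 90 80 82.
U+0583: 2-byte form → D6 83.
Concatenated (15 bytes): E3 83 8F EA 84 B2 EB BA 85 F0 90 80 82 D6 83.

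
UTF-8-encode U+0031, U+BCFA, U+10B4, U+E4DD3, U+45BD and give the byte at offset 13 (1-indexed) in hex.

1-indexed offset 13 is 0-indexed offset 12.
U+0031 → 1-byte form 31 at offsets 0–0.
U+BCFA → 3-byte form EB B3 BA at offsets 1–3.
U+10B4 → 3-byte form E1 82 B4 at offsets 4–6.
U+E4DD3 → 4-byte form F3 A4 B7 93 at offsets 7–10.
U+45BD → 3-byte form E4 96 BD at offsets 11–13.
Offset 12 falls in char 5's range; it's byte 2 of E4 96 BD = 0x96.

0x96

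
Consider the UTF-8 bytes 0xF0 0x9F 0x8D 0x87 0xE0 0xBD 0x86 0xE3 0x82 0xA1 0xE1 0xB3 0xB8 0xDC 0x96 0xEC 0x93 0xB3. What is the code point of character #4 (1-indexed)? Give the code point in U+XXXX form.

U+1CF8

Offset 0: leading byte 0xF0 = 11110000 → 4-byte char #1 = F0 9F 8D 87.
Offset 4: leading byte 0xE0 = 11100000 → 3-byte char #2 = E0 BD 86.
Offset 7: leading byte 0xE3 = 11100011 → 3-byte char #3 = E3 82 A1.
Offset 10: leading byte 0xE1 = 11100001 → 3-byte char #4 = E1 B3 B8.
Leading byte 0xE1 = 11100001 matches 1110xxxx → 3-byte sequence.
Byte 1: 0xE1 = 11100001, payload 0001 (4 bits).
Byte 2: 0xB3 = 10110011 (10xxxxxx ✓), payload 110011.
Byte 3: 0xB8 = 10111000 (10xxxxxx ✓), payload 111000.
Concatenate: 0001110011111000 = 0x1CF8 (16 bits → U+1CF8).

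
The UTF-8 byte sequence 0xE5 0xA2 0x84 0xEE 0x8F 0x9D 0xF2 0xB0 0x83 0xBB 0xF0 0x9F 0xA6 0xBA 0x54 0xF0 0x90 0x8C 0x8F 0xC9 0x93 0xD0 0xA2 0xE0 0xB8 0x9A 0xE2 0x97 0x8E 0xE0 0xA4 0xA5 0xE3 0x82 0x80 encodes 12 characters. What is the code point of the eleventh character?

U+0925

Offset 0: leading byte 0xE5 = 11100101 → 3-byte char #1 = E5 A2 84.
Offset 3: leading byte 0xEE = 11101110 → 3-byte char #2 = EE 8F 9D.
Offset 6: leading byte 0xF2 = 11110010 → 4-byte char #3 = F2 B0 83 BB.
Offset 10: leading byte 0xF0 = 11110000 → 4-byte char #4 = F0 9F A6 BA.
Offset 14: leading byte 0x54 = 01010100 → 1-byte char #5 = 54.
Offset 15: leading byte 0xF0 = 11110000 → 4-byte char #6 = F0 90 8C 8F.
Offset 19: leading byte 0xC9 = 11001001 → 2-byte char #7 = C9 93.
Offset 21: leading byte 0xD0 = 11010000 → 2-byte char #8 = D0 A2.
Offset 23: leading byte 0xE0 = 11100000 → 3-byte char #9 = E0 B8 9A.
Offset 26: leading byte 0xE2 = 11100010 → 3-byte char #10 = E2 97 8E.
Offset 29: leading byte 0xE0 = 11100000 → 3-byte char #11 = E0 A4 A5.
Leading byte 0xE0 = 11100000 matches 1110xxxx → 3-byte sequence.
Byte 1: 0xE0 = 11100000, payload 0000 (4 bits).
Byte 2: 0xA4 = 10100100 (10xxxxxx ✓), payload 100100.
Byte 3: 0xA5 = 10100101 (10xxxxxx ✓), payload 100101.
Concatenate: 0000100100100101 = 0x925 (16 bits → U+0925).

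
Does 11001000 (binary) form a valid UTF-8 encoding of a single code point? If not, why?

Leading byte 0xC8 = 11001000 → 2-byte form, but only 1 byte is present.

invalid (sequence truncated)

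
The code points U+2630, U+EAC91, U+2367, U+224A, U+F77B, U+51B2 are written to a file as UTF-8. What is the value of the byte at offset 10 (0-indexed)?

U+2630 → 3-byte form E2 98 B0 at offsets 0–2.
U+EAC91 → 4-byte form F3 AA B2 91 at offsets 3–6.
U+2367 → 3-byte form E2 8D A7 at offsets 7–9.
U+224A → 3-byte form E2 89 8A at offsets 10–12.
Offset 10 falls in char 4's range; it's byte 1 of E2 89 8A = 0xE2.

0xE2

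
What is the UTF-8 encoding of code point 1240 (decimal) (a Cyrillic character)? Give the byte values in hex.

D3 98

U+04D8 = 0x4D8 = 1240 decimal. In range U+0080–U+07FF → 2-byte form: 110xxxxx 10xxxxxx.
Binary (11 bits): 10011011000.
Split 5+6: 10011 | 011000.
Byte 1: 11010011 = 0xD3.
Byte 2: 10011000 = 0x98.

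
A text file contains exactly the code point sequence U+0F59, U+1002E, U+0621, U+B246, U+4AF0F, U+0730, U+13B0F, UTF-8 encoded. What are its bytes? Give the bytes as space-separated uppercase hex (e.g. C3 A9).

U+0F59: 3-byte form → E0 BD 99.
U+1002E: 4-byte form → F0 90 80 AE.
U+0621: 2-byte form → D8 A1.
U+B246: 3-byte form → EB 89 86.
U+4AF0F: 4-byte form → F1 8A BC 8F.
U+0730: 2-byte form → DC B0.
U+13B0F: 4-byte form → F0 93 AC 8F.
Concatenated (22 bytes): E0 BD 99 F0 90 80 AE D8 A1 EB 89 86 F1 8A BC 8F DC B0 F0 93 AC 8F.

E0 BD 99 F0 90 80 AE D8 A1 EB 89 86 F1 8A BC 8F DC B0 F0 93 AC 8F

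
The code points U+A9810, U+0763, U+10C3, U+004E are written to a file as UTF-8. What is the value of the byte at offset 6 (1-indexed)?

1-indexed offset 6 is 0-indexed offset 5.
U+A9810 → 4-byte form F2 A9 A0 90 at offsets 0–3.
U+0763 → 2-byte form DD A3 at offsets 4–5.
Offset 5 falls in char 2's range; it's byte 2 of DD A3 = 0xA3.

0xA3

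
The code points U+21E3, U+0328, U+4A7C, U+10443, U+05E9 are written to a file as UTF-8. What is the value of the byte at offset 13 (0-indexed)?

U+21E3 → 3-byte form E2 87 A3 at offsets 0–2.
U+0328 → 2-byte form CC A8 at offsets 3–4.
U+4A7C → 3-byte form E4 A9 BC at offsets 5–7.
U+10443 → 4-byte form F0 90 91 83 at offsets 8–11.
U+05E9 → 2-byte form D7 A9 at offsets 12–13.
Offset 13 falls in char 5's range; it's byte 2 of D7 A9 = 0xA9.

0xA9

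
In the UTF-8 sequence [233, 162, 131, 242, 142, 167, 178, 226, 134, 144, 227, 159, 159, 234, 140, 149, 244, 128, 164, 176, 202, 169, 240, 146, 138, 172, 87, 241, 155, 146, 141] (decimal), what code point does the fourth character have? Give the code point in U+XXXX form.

U+37DF

Offset 0: leading byte 0xE9 = 11101001 → 3-byte char #1 = E9 A2 83.
Offset 3: leading byte 0xF2 = 11110010 → 4-byte char #2 = F2 8E A7 B2.
Offset 7: leading byte 0xE2 = 11100010 → 3-byte char #3 = E2 86 90.
Offset 10: leading byte 0xE3 = 11100011 → 3-byte char #4 = E3 9F 9F.
Leading byte 0xE3 = 11100011 matches 1110xxxx → 3-byte sequence.
Byte 1: 0xE3 = 11100011, payload 0011 (4 bits).
Byte 2: 0x9F = 10011111 (10xxxxxx ✓), payload 011111.
Byte 3: 0x9F = 10011111 (10xxxxxx ✓), payload 011111.
Concatenate: 0011011111011111 = 0x37DF (16 bits → U+37DF).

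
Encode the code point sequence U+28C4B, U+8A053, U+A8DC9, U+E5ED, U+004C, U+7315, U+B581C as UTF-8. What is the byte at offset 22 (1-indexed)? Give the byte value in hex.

0xA0

1-indexed offset 22 is 0-indexed offset 21.
U+28C4B → 4-byte form F0 A8 B1 8B at offsets 0–3.
U+8A053 → 4-byte form F2 8A 81 93 at offsets 4–7.
U+A8DC9 → 4-byte form F2 A8 B7 89 at offsets 8–11.
U+E5ED → 3-byte form EE 97 AD at offsets 12–14.
U+004C → 1-byte form 4C at offsets 15–15.
U+7315 → 3-byte form E7 8C 95 at offsets 16–18.
U+B581C → 4-byte form F2 B5 A0 9C at offsets 19–22.
Offset 21 falls in char 7's range; it's byte 3 of F2 B5 A0 9C = 0xA0.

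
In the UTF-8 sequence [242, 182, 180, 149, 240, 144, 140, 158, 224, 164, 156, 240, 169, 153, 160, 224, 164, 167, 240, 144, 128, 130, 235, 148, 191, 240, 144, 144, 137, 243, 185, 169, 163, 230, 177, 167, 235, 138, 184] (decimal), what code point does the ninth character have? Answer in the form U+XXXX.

Offset 0: leading byte 0xF2 = 11110010 → 4-byte char #1 = F2 B6 B4 95.
Offset 4: leading byte 0xF0 = 11110000 → 4-byte char #2 = F0 90 8C 9E.
Offset 8: leading byte 0xE0 = 11100000 → 3-byte char #3 = E0 A4 9C.
Offset 11: leading byte 0xF0 = 11110000 → 4-byte char #4 = F0 A9 99 A0.
Offset 15: leading byte 0xE0 = 11100000 → 3-byte char #5 = E0 A4 A7.
Offset 18: leading byte 0xF0 = 11110000 → 4-byte char #6 = F0 90 80 82.
Offset 22: leading byte 0xEB = 11101011 → 3-byte char #7 = EB 94 BF.
Offset 25: leading byte 0xF0 = 11110000 → 4-byte char #8 = F0 90 90 89.
Offset 29: leading byte 0xF3 = 11110011 → 4-byte char #9 = F3 B9 A9 A3.
Leading byte 0xF3 = 11110011 matches 11110xxx → 4-byte sequence.
Byte 1: 0xF3 = 11110011, payload 011 (3 bits).
Byte 2: 0xB9 = 10111001 (10xxxxxx ✓), payload 111001.
Byte 3: 0xA9 = 10101001 (10xxxxxx ✓), payload 101001.
Byte 4: 0xA3 = 10100011 (10xxxxxx ✓), payload 100011.
Concatenate: 011111001101001100011 = 0xF9A63 (21 bits → U+F9A63).

U+F9A63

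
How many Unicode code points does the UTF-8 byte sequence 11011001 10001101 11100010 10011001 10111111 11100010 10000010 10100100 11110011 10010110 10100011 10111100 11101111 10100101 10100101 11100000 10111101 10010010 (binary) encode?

Byte at offset 0: 0xD9 = 11011001 → 2-byte char (#1). Advance 2.
Byte at offset 2: 0xE2 = 11100010 → 3-byte char (#2). Advance 3.
Byte at offset 5: 0xE2 = 11100010 → 3-byte char (#3). Advance 3.
Byte at offset 8: 0xF3 = 11110011 → 4-byte char (#4). Advance 4.
Byte at offset 12: 0xEF = 11101111 → 3-byte char (#5). Advance 3.
Byte at offset 15: 0xE0 = 11100000 → 3-byte char (#6). Advance 3.
Reached end at offset 18 after 6 code points.

6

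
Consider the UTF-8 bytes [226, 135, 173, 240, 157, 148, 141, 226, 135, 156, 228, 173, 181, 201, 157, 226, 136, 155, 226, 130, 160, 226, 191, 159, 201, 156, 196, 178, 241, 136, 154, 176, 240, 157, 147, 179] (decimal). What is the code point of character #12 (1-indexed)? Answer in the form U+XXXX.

Offset 0: leading byte 0xE2 = 11100010 → 3-byte char #1 = E2 87 AD.
Offset 3: leading byte 0xF0 = 11110000 → 4-byte char #2 = F0 9D 94 8D.
Offset 7: leading byte 0xE2 = 11100010 → 3-byte char #3 = E2 87 9C.
Offset 10: leading byte 0xE4 = 11100100 → 3-byte char #4 = E4 AD B5.
Offset 13: leading byte 0xC9 = 11001001 → 2-byte char #5 = C9 9D.
Offset 15: leading byte 0xE2 = 11100010 → 3-byte char #6 = E2 88 9B.
Offset 18: leading byte 0xE2 = 11100010 → 3-byte char #7 = E2 82 A0.
Offset 21: leading byte 0xE2 = 11100010 → 3-byte char #8 = E2 BF 9F.
Offset 24: leading byte 0xC9 = 11001001 → 2-byte char #9 = C9 9C.
Offset 26: leading byte 0xC4 = 11000100 → 2-byte char #10 = C4 B2.
Offset 28: leading byte 0xF1 = 11110001 → 4-byte char #11 = F1 88 9A B0.
Offset 32: leading byte 0xF0 = 11110000 → 4-byte char #12 = F0 9D 93 B3.
Leading byte 0xF0 = 11110000 matches 11110xxx → 4-byte sequence.
Byte 1: 0xF0 = 11110000, payload 000 (3 bits).
Byte 2: 0x9D = 10011101 (10xxxxxx ✓), payload 011101.
Byte 3: 0x93 = 10010011 (10xxxxxx ✓), payload 010011.
Byte 4: 0xB3 = 10110011 (10xxxxxx ✓), payload 110011.
Concatenate: 000011101010011110011 = 0x1D4F3 (21 bits → U+1D4F3).

U+1D4F3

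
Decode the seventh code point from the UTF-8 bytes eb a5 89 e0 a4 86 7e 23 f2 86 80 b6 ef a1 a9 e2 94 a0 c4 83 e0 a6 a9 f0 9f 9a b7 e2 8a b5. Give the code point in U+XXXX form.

U+2520

Offset 0: leading byte 0xEB = 11101011 → 3-byte char #1 = EB A5 89.
Offset 3: leading byte 0xE0 = 11100000 → 3-byte char #2 = E0 A4 86.
Offset 6: leading byte 0x7E = 01111110 → 1-byte char #3 = 7E.
Offset 7: leading byte 0x23 = 00100011 → 1-byte char #4 = 23.
Offset 8: leading byte 0xF2 = 11110010 → 4-byte char #5 = F2 86 80 B6.
Offset 12: leading byte 0xEF = 11101111 → 3-byte char #6 = EF A1 A9.
Offset 15: leading byte 0xE2 = 11100010 → 3-byte char #7 = E2 94 A0.
Leading byte 0xE2 = 11100010 matches 1110xxxx → 3-byte sequence.
Byte 1: 0xE2 = 11100010, payload 0010 (4 bits).
Byte 2: 0x94 = 10010100 (10xxxxxx ✓), payload 010100.
Byte 3: 0xA0 = 10100000 (10xxxxxx ✓), payload 100000.
Concatenate: 0010010100100000 = 0x2520 (16 bits → U+2520).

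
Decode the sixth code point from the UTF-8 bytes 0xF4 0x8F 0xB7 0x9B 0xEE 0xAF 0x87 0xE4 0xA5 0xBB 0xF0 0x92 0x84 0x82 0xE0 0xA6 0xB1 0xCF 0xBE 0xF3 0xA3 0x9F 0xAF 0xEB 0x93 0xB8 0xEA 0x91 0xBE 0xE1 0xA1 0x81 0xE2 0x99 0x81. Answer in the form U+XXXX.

U+03FE

Offset 0: leading byte 0xF4 = 11110100 → 4-byte char #1 = F4 8F B7 9B.
Offset 4: leading byte 0xEE = 11101110 → 3-byte char #2 = EE AF 87.
Offset 7: leading byte 0xE4 = 11100100 → 3-byte char #3 = E4 A5 BB.
Offset 10: leading byte 0xF0 = 11110000 → 4-byte char #4 = F0 92 84 82.
Offset 14: leading byte 0xE0 = 11100000 → 3-byte char #5 = E0 A6 B1.
Offset 17: leading byte 0xCF = 11001111 → 2-byte char #6 = CF BE.
Leading byte 0xCF = 11001111 matches 110xxxxx → 2-byte sequence.
Byte 1: 0xCF = 11001111, payload 01111 (5 bits).
Byte 2: 0xBE = 10111110 (10xxxxxx ✓), payload 111110.
Concatenate: 01111111110 = 0x3FE (11 bits → U+03FE).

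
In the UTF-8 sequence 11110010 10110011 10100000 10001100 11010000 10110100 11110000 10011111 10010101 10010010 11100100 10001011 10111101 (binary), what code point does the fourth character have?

Offset 0: leading byte 0xF2 = 11110010 → 4-byte char #1 = F2 B3 A0 8C.
Offset 4: leading byte 0xD0 = 11010000 → 2-byte char #2 = D0 B4.
Offset 6: leading byte 0xF0 = 11110000 → 4-byte char #3 = F0 9F 95 92.
Offset 10: leading byte 0xE4 = 11100100 → 3-byte char #4 = E4 8B BD.
Leading byte 0xE4 = 11100100 matches 1110xxxx → 3-byte sequence.
Byte 1: 0xE4 = 11100100, payload 0100 (4 bits).
Byte 2: 0x8B = 10001011 (10xxxxxx ✓), payload 001011.
Byte 3: 0xBD = 10111101 (10xxxxxx ✓), payload 111101.
Concatenate: 0100001011111101 = 0x42FD (16 bits → U+42FD).

U+42FD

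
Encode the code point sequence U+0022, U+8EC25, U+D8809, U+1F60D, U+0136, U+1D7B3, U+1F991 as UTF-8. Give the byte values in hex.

22 F2 8E B0 A5 F3 98 A0 89 F0 9F 98 8D C4 B6 F0 9D 9E B3 F0 9F A6 91

U+0022: 1-byte form → 22.
U+8EC25: 4-byte form → F2 8E B0 A5.
U+D8809: 4-byte form → F3 98 A0 89.
U+1F60D: 4-byte form → F0 9F 98 8D.
U+0136: 2-byte form → C4 B6.
U+1D7B3: 4-byte form → F0 9D 9E B3.
U+1F991: 4-byte form → F0 9F A6 91.
Concatenated (23 bytes): 22 F2 8E B0 A5 F3 98 A0 89 F0 9F 98 8D C4 B6 F0 9D 9E B3 F0 9F A6 91.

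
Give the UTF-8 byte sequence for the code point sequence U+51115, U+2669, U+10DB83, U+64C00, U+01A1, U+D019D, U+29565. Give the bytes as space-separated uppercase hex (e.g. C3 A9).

F1 91 84 95 E2 99 A9 F4 8D AE 83 F1 A4 B0 80 C6 A1 F3 90 86 9D F0 A9 95 A5

U+51115: 4-byte form → F1 91 84 95.
U+2669: 3-byte form → E2 99 A9.
U+10DB83: 4-byte form → F4 8D AE 83.
U+64C00: 4-byte form → F1 A4 B0 80.
U+01A1: 2-byte form → C6 A1.
U+D019D: 4-byte form → F3 90 86 9D.
U+29565: 4-byte form → F0 A9 95 A5.
Concatenated (25 bytes): F1 91 84 95 E2 99 A9 F4 8D AE 83 F1 A4 B0 80 C6 A1 F3 90 86 9D F0 A9 95 A5.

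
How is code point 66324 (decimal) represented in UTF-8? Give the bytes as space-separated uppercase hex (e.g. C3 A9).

F0 90 8C 94

U+10314 = 0x10314 = 66324 decimal. In range U+10000–U+10FFFF → 4-byte form: 11110xxx 10xxxxxx 10xxxxxx 10xxxxxx.
Binary (21 bits): 000010000001100010100.
Split 3+6+6+6: 000 | 010000 | 001100 | 010100.
Byte 1: 11110000 = 0xF0.
Byte 2: 10010000 = 0x90.
Byte 3: 10001100 = 0x8C.
Byte 4: 10010100 = 0x94.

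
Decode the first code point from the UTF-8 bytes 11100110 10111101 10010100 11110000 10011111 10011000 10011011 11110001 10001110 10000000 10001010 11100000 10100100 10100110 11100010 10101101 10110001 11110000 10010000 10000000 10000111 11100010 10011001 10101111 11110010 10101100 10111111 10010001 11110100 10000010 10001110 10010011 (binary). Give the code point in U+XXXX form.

Offset 0: leading byte 0xE6 = 11100110 → 3-byte char #1 = E6 BD 94.
Leading byte 0xE6 = 11100110 matches 1110xxxx → 3-byte sequence.
Byte 1: 0xE6 = 11100110, payload 0110 (4 bits).
Byte 2: 0xBD = 10111101 (10xxxxxx ✓), payload 111101.
Byte 3: 0x94 = 10010100 (10xxxxxx ✓), payload 010100.
Concatenate: 0110111101010100 = 0x6F54 (16 bits → U+6F54).

U+6F54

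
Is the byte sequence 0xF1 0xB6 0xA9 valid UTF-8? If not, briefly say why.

invalid (sequence truncated)

Leading byte 0xF1 = 11110001 → 4-byte form, but only 3 bytes are present.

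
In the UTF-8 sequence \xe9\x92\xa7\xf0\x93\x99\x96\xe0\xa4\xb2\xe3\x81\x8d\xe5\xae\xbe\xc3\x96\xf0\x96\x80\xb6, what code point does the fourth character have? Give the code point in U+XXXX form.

Offset 0: leading byte 0xE9 = 11101001 → 3-byte char #1 = E9 92 A7.
Offset 3: leading byte 0xF0 = 11110000 → 4-byte char #2 = F0 93 99 96.
Offset 7: leading byte 0xE0 = 11100000 → 3-byte char #3 = E0 A4 B2.
Offset 10: leading byte 0xE3 = 11100011 → 3-byte char #4 = E3 81 8D.
Leading byte 0xE3 = 11100011 matches 1110xxxx → 3-byte sequence.
Byte 1: 0xE3 = 11100011, payload 0011 (4 bits).
Byte 2: 0x81 = 10000001 (10xxxxxx ✓), payload 000001.
Byte 3: 0x8D = 10001101 (10xxxxxx ✓), payload 001101.
Concatenate: 0011000001001101 = 0x304D (16 bits → U+304D).

U+304D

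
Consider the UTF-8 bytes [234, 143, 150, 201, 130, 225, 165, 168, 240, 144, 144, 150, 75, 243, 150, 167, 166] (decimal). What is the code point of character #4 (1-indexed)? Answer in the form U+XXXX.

Offset 0: leading byte 0xEA = 11101010 → 3-byte char #1 = EA 8F 96.
Offset 3: leading byte 0xC9 = 11001001 → 2-byte char #2 = C9 82.
Offset 5: leading byte 0xE1 = 11100001 → 3-byte char #3 = E1 A5 A8.
Offset 8: leading byte 0xF0 = 11110000 → 4-byte char #4 = F0 90 90 96.
Leading byte 0xF0 = 11110000 matches 11110xxx → 4-byte sequence.
Byte 1: 0xF0 = 11110000, payload 000 (3 bits).
Byte 2: 0x90 = 10010000 (10xxxxxx ✓), payload 010000.
Byte 3: 0x90 = 10010000 (10xxxxxx ✓), payload 010000.
Byte 4: 0x96 = 10010110 (10xxxxxx ✓), payload 010110.
Concatenate: 000010000010000010110 = 0x10416 (21 bits → U+10416).

U+10416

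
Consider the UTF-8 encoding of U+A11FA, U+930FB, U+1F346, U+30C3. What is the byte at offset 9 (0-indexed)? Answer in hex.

0x9F

U+A11FA → 4-byte form F2 A1 87 BA at offsets 0–3.
U+930FB → 4-byte form F2 93 83 BB at offsets 4–7.
U+1F346 → 4-byte form F0 9F 8D 86 at offsets 8–11.
Offset 9 falls in char 3's range; it's byte 2 of F0 9F 8D 86 = 0x9F.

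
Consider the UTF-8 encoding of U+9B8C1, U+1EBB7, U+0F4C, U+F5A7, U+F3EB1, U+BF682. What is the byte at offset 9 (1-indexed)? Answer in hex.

0xE0

1-indexed offset 9 is 0-indexed offset 8.
U+9B8C1 → 4-byte form F2 9B A3 81 at offsets 0–3.
U+1EBB7 → 4-byte form F0 9E AE B7 at offsets 4–7.
U+0F4C → 3-byte form E0 BD 8C at offsets 8–10.
Offset 8 falls in char 3's range; it's byte 1 of E0 BD 8C = 0xE0.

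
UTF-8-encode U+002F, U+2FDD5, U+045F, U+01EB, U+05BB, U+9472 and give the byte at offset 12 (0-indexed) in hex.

0x91

U+002F → 1-byte form 2F at offsets 0–0.
U+2FDD5 → 4-byte form F0 AF B7 95 at offsets 1–4.
U+045F → 2-byte form D1 9F at offsets 5–6.
U+01EB → 2-byte form C7 AB at offsets 7–8.
U+05BB → 2-byte form D6 BB at offsets 9–10.
U+9472 → 3-byte form E9 91 B2 at offsets 11–13.
Offset 12 falls in char 6's range; it's byte 2 of E9 91 B2 = 0x91.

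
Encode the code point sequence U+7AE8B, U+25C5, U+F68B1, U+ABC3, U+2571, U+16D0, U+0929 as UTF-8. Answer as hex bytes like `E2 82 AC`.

F1 BA BA 8B E2 97 85 F3 B6 A2 B1 EA AF 83 E2 95 B1 E1 9B 90 E0 A4 A9

U+7AE8B: 4-byte form → F1 BA BA 8B.
U+25C5: 3-byte form → E2 97 85.
U+F68B1: 4-byte form → F3 B6 A2 B1.
U+ABC3: 3-byte form → EA AF 83.
U+2571: 3-byte form → E2 95 B1.
U+16D0: 3-byte form → E1 9B 90.
U+0929: 3-byte form → E0 A4 A9.
Concatenated (23 bytes): F1 BA BA 8B E2 97 85 F3 B6 A2 B1 EA AF 83 E2 95 B1 E1 9B 90 E0 A4 A9.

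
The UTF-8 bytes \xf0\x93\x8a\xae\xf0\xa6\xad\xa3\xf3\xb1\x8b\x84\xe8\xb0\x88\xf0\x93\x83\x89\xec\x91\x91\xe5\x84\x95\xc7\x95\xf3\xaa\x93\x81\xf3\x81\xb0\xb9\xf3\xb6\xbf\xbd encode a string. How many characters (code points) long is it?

11

Byte at offset 0: 0xF0 = 11110000 → 4-byte char (#1). Advance 4.
Byte at offset 4: 0xF0 = 11110000 → 4-byte char (#2). Advance 4.
Byte at offset 8: 0xF3 = 11110011 → 4-byte char (#3). Advance 4.
Byte at offset 12: 0xE8 = 11101000 → 3-byte char (#4). Advance 3.
Byte at offset 15: 0xF0 = 11110000 → 4-byte char (#5). Advance 4.
Byte at offset 19: 0xEC = 11101100 → 3-byte char (#6). Advance 3.
Byte at offset 22: 0xE5 = 11100101 → 3-byte char (#7). Advance 3.
Byte at offset 25: 0xC7 = 11000111 → 2-byte char (#8). Advance 2.
Byte at offset 27: 0xF3 = 11110011 → 4-byte char (#9). Advance 4.
Byte at offset 31: 0xF3 = 11110011 → 4-byte char (#10). Advance 4.
Byte at offset 35: 0xF3 = 11110011 → 4-byte char (#11). Advance 4.
Reached end at offset 39 after 11 code points.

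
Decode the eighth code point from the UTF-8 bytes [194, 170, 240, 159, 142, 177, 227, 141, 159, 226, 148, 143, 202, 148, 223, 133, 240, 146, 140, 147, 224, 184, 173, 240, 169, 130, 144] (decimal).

Offset 0: leading byte 0xC2 = 11000010 → 2-byte char #1 = C2 AA.
Offset 2: leading byte 0xF0 = 11110000 → 4-byte char #2 = F0 9F 8E B1.
Offset 6: leading byte 0xE3 = 11100011 → 3-byte char #3 = E3 8D 9F.
Offset 9: leading byte 0xE2 = 11100010 → 3-byte char #4 = E2 94 8F.
Offset 12: leading byte 0xCA = 11001010 → 2-byte char #5 = CA 94.
Offset 14: leading byte 0xDF = 11011111 → 2-byte char #6 = DF 85.
Offset 16: leading byte 0xF0 = 11110000 → 4-byte char #7 = F0 92 8C 93.
Offset 20: leading byte 0xE0 = 11100000 → 3-byte char #8 = E0 B8 AD.
Leading byte 0xE0 = 11100000 matches 1110xxxx → 3-byte sequence.
Byte 1: 0xE0 = 11100000, payload 0000 (4 bits).
Byte 2: 0xB8 = 10111000 (10xxxxxx ✓), payload 111000.
Byte 3: 0xAD = 10101101 (10xxxxxx ✓), payload 101101.
Concatenate: 0000111000101101 = 0xE2D (16 bits → U+0E2D).

U+0E2D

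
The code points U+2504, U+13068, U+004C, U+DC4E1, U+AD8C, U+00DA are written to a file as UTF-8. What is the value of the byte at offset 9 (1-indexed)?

1-indexed offset 9 is 0-indexed offset 8.
U+2504 → 3-byte form E2 94 84 at offsets 0–2.
U+13068 → 4-byte form F0 93 81 A8 at offsets 3–6.
U+004C → 1-byte form 4C at offsets 7–7.
U+DC4E1 → 4-byte form F3 9C 93 A1 at offsets 8–11.
Offset 8 falls in char 4's range; it's byte 1 of F3 9C 93 A1 = 0xF3.

0xF3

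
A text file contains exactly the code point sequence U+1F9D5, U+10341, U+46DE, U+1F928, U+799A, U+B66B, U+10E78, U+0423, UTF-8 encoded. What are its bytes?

U+1F9D5: 4-byte form → F0 9F A7 95.
U+10341: 4-byte form → F0 90 8D 81.
U+46DE: 3-byte form → E4 9B 9E.
U+1F928: 4-byte form → F0 9F A4 A8.
U+799A: 3-byte form → E7 A6 9A.
U+B66B: 3-byte form → EB 99 AB.
U+10E78: 4-byte form → F0 90 B9 B8.
U+0423: 2-byte form → D0 A3.
Concatenated (27 bytes): F0 9F A7 95 F0 90 8D 81 E4 9B 9E F0 9F A4 A8 E7 A6 9A EB 99 AB F0 90 B9 B8 D0 A3.

F0 9F A7 95 F0 90 8D 81 E4 9B 9E F0 9F A4 A8 E7 A6 9A EB 99 AB F0 90 B9 B8 D0 A3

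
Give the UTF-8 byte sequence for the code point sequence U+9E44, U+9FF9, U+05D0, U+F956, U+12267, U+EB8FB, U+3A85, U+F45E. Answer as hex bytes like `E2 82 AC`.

E9 B9 84 E9 BF B9 D7 90 EF A5 96 F0 92 89 A7 F3 AB A3 BB E3 AA 85 EF 91 9E

U+9E44: 3-byte form → E9 B9 84.
U+9FF9: 3-byte form → E9 BF B9.
U+05D0: 2-byte form → D7 90.
U+F956: 3-byte form → EF A5 96.
U+12267: 4-byte form → F0 92 89 A7.
U+EB8FB: 4-byte form → F3 AB A3 BB.
U+3A85: 3-byte form → E3 AA 85.
U+F45E: 3-byte form → EF 91 9E.
Concatenated (25 bytes): E9 B9 84 E9 BF B9 D7 90 EF A5 96 F0 92 89 A7 F3 AB A3 BB E3 AA 85 EF 91 9E.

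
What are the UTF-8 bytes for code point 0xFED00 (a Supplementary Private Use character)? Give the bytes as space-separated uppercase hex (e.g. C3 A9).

F3 BE B4 80

U+FED00 = 0xFED00 = 1043712 decimal. In range U+10000–U+10FFFF → 4-byte form: 11110xxx 10xxxxxx 10xxxxxx 10xxxxxx.
Binary (21 bits): 011111110110100000000.
Split 3+6+6+6: 011 | 111110 | 110100 | 000000.
Byte 1: 11110011 = 0xF3.
Byte 2: 10111110 = 0xBE.
Byte 3: 10110100 = 0xB4.
Byte 4: 10000000 = 0x80.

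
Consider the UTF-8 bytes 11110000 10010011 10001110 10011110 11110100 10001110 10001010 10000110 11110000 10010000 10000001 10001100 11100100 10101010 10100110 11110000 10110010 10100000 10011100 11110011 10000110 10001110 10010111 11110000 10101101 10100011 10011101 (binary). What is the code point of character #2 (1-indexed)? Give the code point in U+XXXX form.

U+10E286

Offset 0: leading byte 0xF0 = 11110000 → 4-byte char #1 = F0 93 8E 9E.
Offset 4: leading byte 0xF4 = 11110100 → 4-byte char #2 = F4 8E 8A 86.
Leading byte 0xF4 = 11110100 matches 11110xxx → 4-byte sequence.
Byte 1: 0xF4 = 11110100, payload 100 (3 bits).
Byte 2: 0x8E = 10001110 (10xxxxxx ✓), payload 001110.
Byte 3: 0x8A = 10001010 (10xxxxxx ✓), payload 001010.
Byte 4: 0x86 = 10000110 (10xxxxxx ✓), payload 000110.
Concatenate: 100001110001010000110 = 0x10E286 (21 bits → U+10E286).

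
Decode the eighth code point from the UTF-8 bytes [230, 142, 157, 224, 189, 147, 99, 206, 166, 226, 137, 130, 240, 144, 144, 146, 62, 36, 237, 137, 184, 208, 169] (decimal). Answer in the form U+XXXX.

Offset 0: leading byte 0xE6 = 11100110 → 3-byte char #1 = E6 8E 9D.
Offset 3: leading byte 0xE0 = 11100000 → 3-byte char #2 = E0 BD 93.
Offset 6: leading byte 0x63 = 01100011 → 1-byte char #3 = 63.
Offset 7: leading byte 0xCE = 11001110 → 2-byte char #4 = CE A6.
Offset 9: leading byte 0xE2 = 11100010 → 3-byte char #5 = E2 89 82.
Offset 12: leading byte 0xF0 = 11110000 → 4-byte char #6 = F0 90 90 92.
Offset 16: leading byte 0x3E = 00111110 → 1-byte char #7 = 3E.
Offset 17: leading byte 0x24 = 00100100 → 1-byte char #8 = 24.
Leading byte 0x24 = 00100100 matches 0xxxxxxx → 1-byte sequence.
Byte 1: 0x24 = 00100100, payload 0100100 (7 bits).
Concatenate: 0100100 = 0x24 (7 bits → U+0024).

U+0024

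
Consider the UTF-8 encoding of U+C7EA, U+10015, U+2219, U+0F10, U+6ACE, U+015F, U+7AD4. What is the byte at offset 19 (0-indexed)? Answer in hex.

0xAB

U+C7EA → 3-byte form EC 9F AA at offsets 0–2.
U+10015 → 4-byte form F0 90 80 95 at offsets 3–6.
U+2219 → 3-byte form E2 88 99 at offsets 7–9.
U+0F10 → 3-byte form E0 BC 90 at offsets 10–12.
U+6ACE → 3-byte form E6 AB 8E at offsets 13–15.
U+015F → 2-byte form C5 9F at offsets 16–17.
U+7AD4 → 3-byte form E7 AB 94 at offsets 18–20.
Offset 19 falls in char 7's range; it's byte 2 of E7 AB 94 = 0xAB.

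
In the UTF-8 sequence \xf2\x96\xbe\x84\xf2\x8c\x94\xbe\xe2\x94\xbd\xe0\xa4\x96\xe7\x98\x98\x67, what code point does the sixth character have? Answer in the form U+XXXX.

U+0067

Offset 0: leading byte 0xF2 = 11110010 → 4-byte char #1 = F2 96 BE 84.
Offset 4: leading byte 0xF2 = 11110010 → 4-byte char #2 = F2 8C 94 BE.
Offset 8: leading byte 0xE2 = 11100010 → 3-byte char #3 = E2 94 BD.
Offset 11: leading byte 0xE0 = 11100000 → 3-byte char #4 = E0 A4 96.
Offset 14: leading byte 0xE7 = 11100111 → 3-byte char #5 = E7 98 98.
Offset 17: leading byte 0x67 = 01100111 → 1-byte char #6 = 67.
Leading byte 0x67 = 01100111 matches 0xxxxxxx → 1-byte sequence.
Byte 1: 0x67 = 01100111, payload 1100111 (7 bits).
Concatenate: 1100111 = 0x67 (7 bits → U+0067).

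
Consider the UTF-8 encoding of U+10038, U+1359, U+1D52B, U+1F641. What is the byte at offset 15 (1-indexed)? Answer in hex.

1-indexed offset 15 is 0-indexed offset 14.
U+10038 → 4-byte form F0 90 80 B8 at offsets 0–3.
U+1359 → 3-byte form E1 8D 99 at offsets 4–6.
U+1D52B → 4-byte form F0 9D 94 AB at offsets 7–10.
U+1F641 → 4-byte form F0 9F 99 81 at offsets 11–14.
Offset 14 falls in char 4's range; it's byte 4 of F0 9F 99 81 = 0x81.

0x81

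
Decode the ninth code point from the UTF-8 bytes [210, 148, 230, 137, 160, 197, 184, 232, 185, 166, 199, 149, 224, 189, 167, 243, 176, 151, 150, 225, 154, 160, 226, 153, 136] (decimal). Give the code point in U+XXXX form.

U+2648

Offset 0: leading byte 0xD2 = 11010010 → 2-byte char #1 = D2 94.
Offset 2: leading byte 0xE6 = 11100110 → 3-byte char #2 = E6 89 A0.
Offset 5: leading byte 0xC5 = 11000101 → 2-byte char #3 = C5 B8.
Offset 7: leading byte 0xE8 = 11101000 → 3-byte char #4 = E8 B9 A6.
Offset 10: leading byte 0xC7 = 11000111 → 2-byte char #5 = C7 95.
Offset 12: leading byte 0xE0 = 11100000 → 3-byte char #6 = E0 BD A7.
Offset 15: leading byte 0xF3 = 11110011 → 4-byte char #7 = F3 B0 97 96.
Offset 19: leading byte 0xE1 = 11100001 → 3-byte char #8 = E1 9A A0.
Offset 22: leading byte 0xE2 = 11100010 → 3-byte char #9 = E2 99 88.
Leading byte 0xE2 = 11100010 matches 1110xxxx → 3-byte sequence.
Byte 1: 0xE2 = 11100010, payload 0010 (4 bits).
Byte 2: 0x99 = 10011001 (10xxxxxx ✓), payload 011001.
Byte 3: 0x88 = 10001000 (10xxxxxx ✓), payload 001000.
Concatenate: 0010011001001000 = 0x2648 (16 bits → U+2648).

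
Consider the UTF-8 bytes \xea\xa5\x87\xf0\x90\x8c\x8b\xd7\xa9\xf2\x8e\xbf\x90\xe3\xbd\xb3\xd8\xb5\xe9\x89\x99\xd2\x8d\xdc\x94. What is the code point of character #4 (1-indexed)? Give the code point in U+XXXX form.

Offset 0: leading byte 0xEA = 11101010 → 3-byte char #1 = EA A5 87.
Offset 3: leading byte 0xF0 = 11110000 → 4-byte char #2 = F0 90 8C 8B.
Offset 7: leading byte 0xD7 = 11010111 → 2-byte char #3 = D7 A9.
Offset 9: leading byte 0xF2 = 11110010 → 4-byte char #4 = F2 8E BF 90.
Leading byte 0xF2 = 11110010 matches 11110xxx → 4-byte sequence.
Byte 1: 0xF2 = 11110010, payload 010 (3 bits).
Byte 2: 0x8E = 10001110 (10xxxxxx ✓), payload 001110.
Byte 3: 0xBF = 10111111 (10xxxxxx ✓), payload 111111.
Byte 4: 0x90 = 10010000 (10xxxxxx ✓), payload 010000.
Concatenate: 010001110111111010000 = 0x8EFD0 (21 bits → U+8EFD0).

U+8EFD0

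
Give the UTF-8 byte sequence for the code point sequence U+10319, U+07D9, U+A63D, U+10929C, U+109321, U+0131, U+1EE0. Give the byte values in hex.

U+10319: 4-byte form → F0 90 8C 99.
U+07D9: 2-byte form → DF 99.
U+A63D: 3-byte form → EA 98 BD.
U+10929C: 4-byte form → F4 89 8A 9C.
U+109321: 4-byte form → F4 89 8C A1.
U+0131: 2-byte form → C4 B1.
U+1EE0: 3-byte form → E1 BB A0.
Concatenated (22 bytes): F0 90 8C 99 DF 99 EA 98 BD F4 89 8A 9C F4 89 8C A1 C4 B1 E1 BB A0.

F0 90 8C 99 DF 99 EA 98 BD F4 89 8A 9C F4 89 8C A1 C4 B1 E1 BB A0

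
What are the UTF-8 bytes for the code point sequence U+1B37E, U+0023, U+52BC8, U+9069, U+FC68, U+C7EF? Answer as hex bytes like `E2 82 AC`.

F0 9B 8D BE 23 F1 92 AF 88 E9 81 A9 EF B1 A8 EC 9F AF

U+1B37E: 4-byte form → F0 9B 8D BE.
U+0023: 1-byte form → 23.
U+52BC8: 4-byte form → F1 92 AF 88.
U+9069: 3-byte form → E9 81 A9.
U+FC68: 3-byte form → EF B1 A8.
U+C7EF: 3-byte form → EC 9F AF.
Concatenated (18 bytes): F0 9B 8D BE 23 F1 92 AF 88 E9 81 A9 EF B1 A8 EC 9F AF.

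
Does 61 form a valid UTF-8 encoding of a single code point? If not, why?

valid

Leading byte 0x61 = 01100001 → 1-byte form.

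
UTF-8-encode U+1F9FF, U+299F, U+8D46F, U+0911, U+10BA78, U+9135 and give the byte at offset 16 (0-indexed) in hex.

0xA9

U+1F9FF → 4-byte form F0 9F A7 BF at offsets 0–3.
U+299F → 3-byte form E2 A6 9F at offsets 4–6.
U+8D46F → 4-byte form F2 8D 91 AF at offsets 7–10.
U+0911 → 3-byte form E0 A4 91 at offsets 11–13.
U+10BA78 → 4-byte form F4 8B A9 B8 at offsets 14–17.
Offset 16 falls in char 5's range; it's byte 3 of F4 8B A9 B8 = 0xA9.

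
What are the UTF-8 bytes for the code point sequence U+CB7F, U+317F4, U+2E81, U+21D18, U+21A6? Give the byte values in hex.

U+CB7F: 3-byte form → EC AD BF.
U+317F4: 4-byte form → F0 B1 9F B4.
U+2E81: 3-byte form → E2 BA 81.
U+21D18: 4-byte form → F0 A1 B4 98.
U+21A6: 3-byte form → E2 86 A6.
Concatenated (17 bytes): EC AD BF F0 B1 9F B4 E2 BA 81 F0 A1 B4 98 E2 86 A6.

EC AD BF F0 B1 9F B4 E2 BA 81 F0 A1 B4 98 E2 86 A6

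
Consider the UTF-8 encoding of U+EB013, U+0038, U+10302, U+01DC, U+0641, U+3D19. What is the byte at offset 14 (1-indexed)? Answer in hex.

1-indexed offset 14 is 0-indexed offset 13.
U+EB013 → 4-byte form F3 AB 80 93 at offsets 0–3.
U+0038 → 1-byte form 38 at offsets 4–4.
U+10302 → 4-byte form F0 90 8C 82 at offsets 5–8.
U+01DC → 2-byte form C7 9C at offsets 9–10.
U+0641 → 2-byte form D9 81 at offsets 11–12.
U+3D19 → 3-byte form E3 B4 99 at offsets 13–15.
Offset 13 falls in char 6's range; it's byte 1 of E3 B4 99 = 0xE3.

0xE3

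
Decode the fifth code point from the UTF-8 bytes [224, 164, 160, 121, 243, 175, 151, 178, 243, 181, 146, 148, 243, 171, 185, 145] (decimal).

U+EBE51

Offset 0: leading byte 0xE0 = 11100000 → 3-byte char #1 = E0 A4 A0.
Offset 3: leading byte 0x79 = 01111001 → 1-byte char #2 = 79.
Offset 4: leading byte 0xF3 = 11110011 → 4-byte char #3 = F3 AF 97 B2.
Offset 8: leading byte 0xF3 = 11110011 → 4-byte char #4 = F3 B5 92 94.
Offset 12: leading byte 0xF3 = 11110011 → 4-byte char #5 = F3 AB B9 91.
Leading byte 0xF3 = 11110011 matches 11110xxx → 4-byte sequence.
Byte 1: 0xF3 = 11110011, payload 011 (3 bits).
Byte 2: 0xAB = 10101011 (10xxxxxx ✓), payload 101011.
Byte 3: 0xB9 = 10111001 (10xxxxxx ✓), payload 111001.
Byte 4: 0x91 = 10010001 (10xxxxxx ✓), payload 010001.
Concatenate: 011101011111001010001 = 0xEBE51 (21 bits → U+EBE51).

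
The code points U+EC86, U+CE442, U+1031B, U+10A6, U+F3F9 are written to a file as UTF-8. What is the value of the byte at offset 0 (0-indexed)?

U+EC86 → 3-byte form EE B2 86 at offsets 0–2.
Offset 0 falls in char 1's range; it's byte 1 of EE B2 86 = 0xEE.

0xEE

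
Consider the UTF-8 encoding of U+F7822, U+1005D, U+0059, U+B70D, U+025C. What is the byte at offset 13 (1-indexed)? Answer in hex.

1-indexed offset 13 is 0-indexed offset 12.
U+F7822 → 4-byte form F3 B7 A0 A2 at offsets 0–3.
U+1005D → 4-byte form F0 90 81 9D at offsets 4–7.
U+0059 → 1-byte form 59 at offsets 8–8.
U+B70D → 3-byte form EB 9C 8D at offsets 9–11.
U+025C → 2-byte form C9 9C at offsets 12–13.
Offset 12 falls in char 5's range; it's byte 1 of C9 9C = 0xC9.

0xC9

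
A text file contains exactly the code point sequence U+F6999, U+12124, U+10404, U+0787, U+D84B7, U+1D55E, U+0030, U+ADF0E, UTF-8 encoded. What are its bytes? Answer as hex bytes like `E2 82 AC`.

F3 B6 A6 99 F0 92 84 A4 F0 90 90 84 DE 87 F3 98 92 B7 F0 9D 95 9E 30 F2 AD BC 8E

U+F6999: 4-byte form → F3 B6 A6 99.
U+12124: 4-byte form → F0 92 84 A4.
U+10404: 4-byte form → F0 90 90 84.
U+0787: 2-byte form → DE 87.
U+D84B7: 4-byte form → F3 98 92 B7.
U+1D55E: 4-byte form → F0 9D 95 9E.
U+0030: 1-byte form → 30.
U+ADF0E: 4-byte form → F2 AD BC 8E.
Concatenated (27 bytes): F3 B6 A6 99 F0 92 84 A4 F0 90 90 84 DE 87 F3 98 92 B7 F0 9D 95 9E 30 F2 AD BC 8E.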